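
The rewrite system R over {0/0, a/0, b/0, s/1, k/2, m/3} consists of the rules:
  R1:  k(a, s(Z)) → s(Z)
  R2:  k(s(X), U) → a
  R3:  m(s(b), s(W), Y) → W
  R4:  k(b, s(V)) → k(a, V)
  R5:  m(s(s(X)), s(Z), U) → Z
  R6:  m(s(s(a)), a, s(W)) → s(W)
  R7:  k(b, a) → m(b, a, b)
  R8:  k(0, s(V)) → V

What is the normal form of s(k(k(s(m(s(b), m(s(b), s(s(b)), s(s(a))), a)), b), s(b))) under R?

s(s(b))

1. s(k(k(s(m(s(b), m(s(b), s(s(b)), s(s(a))), a)), b), s(b)))  →  s(k(a, s(b)))   [R2 at 1.1]
2. s(k(a, s(b)))  →  s(s(b))   [R1 at 1]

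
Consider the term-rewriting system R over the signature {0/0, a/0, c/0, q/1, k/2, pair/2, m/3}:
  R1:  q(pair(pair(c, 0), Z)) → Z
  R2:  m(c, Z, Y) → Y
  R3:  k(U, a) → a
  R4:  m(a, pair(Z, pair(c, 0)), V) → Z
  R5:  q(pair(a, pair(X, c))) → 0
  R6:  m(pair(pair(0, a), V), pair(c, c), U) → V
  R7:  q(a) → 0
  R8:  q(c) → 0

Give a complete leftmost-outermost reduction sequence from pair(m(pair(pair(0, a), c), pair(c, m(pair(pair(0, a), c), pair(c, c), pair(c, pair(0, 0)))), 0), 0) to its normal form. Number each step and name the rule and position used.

pair(c, 0)

1. pair(m(pair(pair(0, a), c), pair(c, m(pair(pair(0, a), c), pair(c, c), pair(c, pair(0, 0)))), 0), 0)  →  pair(m(pair(pair(0, a), c), pair(c, c), 0), 0)   [R6 at 1.2.2]
2. pair(m(pair(pair(0, a), c), pair(c, c), 0), 0)  →  pair(c, 0)   [R6 at 1]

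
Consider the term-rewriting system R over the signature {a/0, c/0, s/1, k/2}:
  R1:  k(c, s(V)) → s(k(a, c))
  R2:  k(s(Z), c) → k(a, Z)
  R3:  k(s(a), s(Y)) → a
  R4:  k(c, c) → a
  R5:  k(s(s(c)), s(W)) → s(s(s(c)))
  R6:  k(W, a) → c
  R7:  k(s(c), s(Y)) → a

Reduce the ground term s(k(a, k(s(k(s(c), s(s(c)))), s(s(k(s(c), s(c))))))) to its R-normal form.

1. s(k(a, k(s(k(s(c), s(s(c)))), s(s(k(s(c), s(c)))))))  →  s(k(a, k(s(a), s(s(k(s(c), s(c)))))))   [R7 at 1.2.1.1]
2. s(k(a, k(s(a), s(s(k(s(c), s(c)))))))  →  s(k(a, a))   [R3 at 1.2]
3. s(k(a, a))  →  s(c)   [R6 at 1]

s(c)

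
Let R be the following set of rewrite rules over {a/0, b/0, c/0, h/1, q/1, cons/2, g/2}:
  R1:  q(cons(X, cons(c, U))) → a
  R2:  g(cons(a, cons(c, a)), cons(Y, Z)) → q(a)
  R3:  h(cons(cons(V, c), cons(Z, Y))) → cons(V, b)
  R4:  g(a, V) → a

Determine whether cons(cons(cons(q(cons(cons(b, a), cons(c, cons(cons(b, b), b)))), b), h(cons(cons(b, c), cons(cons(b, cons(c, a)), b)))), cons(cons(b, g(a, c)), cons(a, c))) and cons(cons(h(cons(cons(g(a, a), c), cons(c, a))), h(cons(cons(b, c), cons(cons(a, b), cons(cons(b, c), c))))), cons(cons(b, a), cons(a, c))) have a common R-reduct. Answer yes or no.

yes — NF(t₁) = cons(cons(cons(a, b), cons(b, b)), cons(cons(b, a), cons(a, c))), NF(t₂) = cons(cons(cons(a, b), cons(b, b)), cons(cons(b, a), cons(a, c)))

Reduce t₁ = cons(cons(cons(q(cons(cons(b, a), cons(c, cons(cons(b, b), b)))), b), h(cons(cons(b, c), cons(cons(b, cons(c, a)), b)))), cons(cons(b, g(a, c)), cons(a, c))):
1. cons(cons(cons(q(cons(cons(b, a), cons(c, cons(cons(b, b), b)))), b), h(cons(cons(b, c), cons(cons(b, cons(c, a)), b)))), cons(cons(b, g(a, c)), cons(a, c)))  →  cons(cons(cons(a, b), h(cons(cons(b, c), cons(cons(b, cons(c, a)), b)))), cons(cons(b, g(a, c)), cons(a, c)))   [R1 at 1.1.1]
2. cons(cons(cons(a, b), h(cons(cons(b, c), cons(cons(b, cons(c, a)), b)))), cons(cons(b, g(a, c)), cons(a, c)))  →  cons(cons(cons(a, b), cons(b, b)), cons(cons(b, g(a, c)), cons(a, c)))   [R3 at 1.2]
3. cons(cons(cons(a, b), cons(b, b)), cons(cons(b, g(a, c)), cons(a, c)))  →  cons(cons(cons(a, b), cons(b, b)), cons(cons(b, a), cons(a, c)))   [R4 at 2.1.2]

Reduce t₂ = cons(cons(h(cons(cons(g(a, a), c), cons(c, a))), h(cons(cons(b, c), cons(cons(a, b), cons(cons(b, c), c))))), cons(cons(b, a), cons(a, c))):
1. cons(cons(h(cons(cons(g(a, a), c), cons(c, a))), h(cons(cons(b, c), cons(cons(a, b), cons(cons(b, c), c))))), cons(cons(b, a), cons(a, c)))  →  cons(cons(cons(g(a, a), b), h(cons(cons(b, c), cons(cons(a, b), cons(cons(b, c), c))))), cons(cons(b, a), cons(a, c)))   [R3 at 1.1]
2. cons(cons(cons(g(a, a), b), h(cons(cons(b, c), cons(cons(a, b), cons(cons(b, c), c))))), cons(cons(b, a), cons(a, c)))  →  cons(cons(cons(a, b), h(cons(cons(b, c), cons(cons(a, b), cons(cons(b, c), c))))), cons(cons(b, a), cons(a, c)))   [R4 at 1.1.1]
3. cons(cons(cons(a, b), h(cons(cons(b, c), cons(cons(a, b), cons(cons(b, c), c))))), cons(cons(b, a), cons(a, c)))  →  cons(cons(cons(a, b), cons(b, b)), cons(cons(b, a), cons(a, c)))   [R3 at 1.2]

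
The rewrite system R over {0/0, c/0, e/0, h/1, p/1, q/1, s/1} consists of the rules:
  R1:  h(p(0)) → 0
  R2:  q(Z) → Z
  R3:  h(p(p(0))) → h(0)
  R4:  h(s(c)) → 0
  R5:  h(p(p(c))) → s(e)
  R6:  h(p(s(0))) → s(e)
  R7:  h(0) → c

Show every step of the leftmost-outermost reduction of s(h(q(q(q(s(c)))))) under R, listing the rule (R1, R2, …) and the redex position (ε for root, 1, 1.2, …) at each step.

1. s(h(q(q(q(s(c))))))  →  s(h(q(q(s(c)))))   [R2 at 1.1]
2. s(h(q(q(s(c)))))  →  s(h(q(s(c))))   [R2 at 1.1]
3. s(h(q(s(c))))  →  s(h(s(c)))   [R2 at 1.1]
4. s(h(s(c)))  →  s(0)   [R4 at 1]

s(0)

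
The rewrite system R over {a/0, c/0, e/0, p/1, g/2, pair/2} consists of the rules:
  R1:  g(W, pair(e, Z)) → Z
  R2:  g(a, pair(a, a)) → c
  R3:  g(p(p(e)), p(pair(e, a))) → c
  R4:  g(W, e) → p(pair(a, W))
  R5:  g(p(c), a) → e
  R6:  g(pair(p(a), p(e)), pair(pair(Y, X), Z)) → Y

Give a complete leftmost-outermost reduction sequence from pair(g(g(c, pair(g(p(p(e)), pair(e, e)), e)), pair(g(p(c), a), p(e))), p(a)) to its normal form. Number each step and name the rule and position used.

1. pair(g(g(c, pair(g(p(p(e)), pair(e, e)), e)), pair(g(p(c), a), p(e))), p(a))  →  pair(g(g(c, pair(e, e)), pair(g(p(c), a), p(e))), p(a))   [R1 at 1.1.2.1]
2. pair(g(g(c, pair(e, e)), pair(g(p(c), a), p(e))), p(a))  →  pair(g(e, pair(g(p(c), a), p(e))), p(a))   [R1 at 1.1]
3. pair(g(e, pair(g(p(c), a), p(e))), p(a))  →  pair(g(e, pair(e, p(e))), p(a))   [R5 at 1.2.1]
4. pair(g(e, pair(e, p(e))), p(a))  →  pair(p(e), p(a))   [R1 at 1]

pair(p(e), p(a))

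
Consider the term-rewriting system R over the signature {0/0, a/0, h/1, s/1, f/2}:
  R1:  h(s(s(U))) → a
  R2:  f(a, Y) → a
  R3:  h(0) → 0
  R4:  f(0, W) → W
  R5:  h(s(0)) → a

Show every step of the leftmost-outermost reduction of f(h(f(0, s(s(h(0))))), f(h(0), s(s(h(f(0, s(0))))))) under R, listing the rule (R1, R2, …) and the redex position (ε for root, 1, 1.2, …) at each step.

a

1. f(h(f(0, s(s(h(0))))), f(h(0), s(s(h(f(0, s(0)))))))  →  f(h(s(s(h(0)))), f(h(0), s(s(h(f(0, s(0)))))))   [R4 at 1.1]
2. f(h(s(s(h(0)))), f(h(0), s(s(h(f(0, s(0)))))))  →  f(a, f(h(0), s(s(h(f(0, s(0)))))))   [R1 at 1]
3. f(a, f(h(0), s(s(h(f(0, s(0)))))))  →  a   [R2 at ε]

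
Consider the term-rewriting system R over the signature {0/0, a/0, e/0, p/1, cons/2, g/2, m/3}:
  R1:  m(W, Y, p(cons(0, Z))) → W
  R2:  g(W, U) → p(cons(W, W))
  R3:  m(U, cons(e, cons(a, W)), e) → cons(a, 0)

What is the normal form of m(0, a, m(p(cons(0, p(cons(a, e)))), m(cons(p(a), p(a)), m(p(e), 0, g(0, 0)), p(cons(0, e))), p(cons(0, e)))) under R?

1. m(0, a, m(p(cons(0, p(cons(a, e)))), m(cons(p(a), p(a)), m(p(e), 0, g(0, 0)), p(cons(0, e))), p(cons(0, e))))  →  m(0, a, p(cons(0, p(cons(a, e)))))   [R1 at 3]
2. m(0, a, p(cons(0, p(cons(a, e)))))  →  0   [R1 at ε]

0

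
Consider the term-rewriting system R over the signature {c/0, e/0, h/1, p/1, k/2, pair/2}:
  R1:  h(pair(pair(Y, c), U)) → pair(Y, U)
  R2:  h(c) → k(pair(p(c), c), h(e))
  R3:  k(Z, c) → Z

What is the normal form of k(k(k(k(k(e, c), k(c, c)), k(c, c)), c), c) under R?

1. k(k(k(k(k(e, c), k(c, c)), k(c, c)), c), c)  →  k(k(k(k(e, c), k(c, c)), k(c, c)), c)   [R3 at ε]
2. k(k(k(k(e, c), k(c, c)), k(c, c)), c)  →  k(k(k(e, c), k(c, c)), k(c, c))   [R3 at ε]
3. k(k(k(e, c), k(c, c)), k(c, c))  →  k(k(e, k(c, c)), k(c, c))   [R3 at 1.1]
4. k(k(e, k(c, c)), k(c, c))  →  k(k(e, c), k(c, c))   [R3 at 1.2]
5. k(k(e, c), k(c, c))  →  k(e, k(c, c))   [R3 at 1]
6. k(e, k(c, c))  →  k(e, c)   [R3 at 2]
7. k(e, c)  →  e   [R3 at ε]

e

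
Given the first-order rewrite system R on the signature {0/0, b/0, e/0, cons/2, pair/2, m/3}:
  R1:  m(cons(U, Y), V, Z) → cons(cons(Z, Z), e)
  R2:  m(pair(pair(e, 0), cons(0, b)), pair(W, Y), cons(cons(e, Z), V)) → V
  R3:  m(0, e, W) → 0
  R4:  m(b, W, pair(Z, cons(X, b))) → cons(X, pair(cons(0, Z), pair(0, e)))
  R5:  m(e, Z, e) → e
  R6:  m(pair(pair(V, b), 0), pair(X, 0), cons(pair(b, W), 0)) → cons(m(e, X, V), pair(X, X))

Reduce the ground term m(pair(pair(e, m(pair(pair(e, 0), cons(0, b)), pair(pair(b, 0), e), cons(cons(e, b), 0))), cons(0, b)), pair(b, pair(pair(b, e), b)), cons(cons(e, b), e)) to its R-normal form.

e

1. m(pair(pair(e, m(pair(pair(e, 0), cons(0, b)), pair(pair(b, 0), e), cons(cons(e, b), 0))), cons(0, b)), pair(b, pair(pair(b, e), b)), cons(cons(e, b), e))  →  m(pair(pair(e, 0), cons(0, b)), pair(b, pair(pair(b, e), b)), cons(cons(e, b), e))   [R2 at 1.1.2]
2. m(pair(pair(e, 0), cons(0, b)), pair(b, pair(pair(b, e), b)), cons(cons(e, b), e))  →  e   [R2 at ε]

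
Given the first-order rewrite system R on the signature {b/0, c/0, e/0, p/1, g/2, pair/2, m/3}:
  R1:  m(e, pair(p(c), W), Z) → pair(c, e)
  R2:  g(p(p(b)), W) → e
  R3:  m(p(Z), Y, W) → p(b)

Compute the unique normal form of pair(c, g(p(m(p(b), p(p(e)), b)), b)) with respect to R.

1. pair(c, g(p(m(p(b), p(p(e)), b)), b))  →  pair(c, g(p(p(b)), b))   [R3 at 2.1.1]
2. pair(c, g(p(p(b)), b))  →  pair(c, e)   [R2 at 2]

pair(c, e)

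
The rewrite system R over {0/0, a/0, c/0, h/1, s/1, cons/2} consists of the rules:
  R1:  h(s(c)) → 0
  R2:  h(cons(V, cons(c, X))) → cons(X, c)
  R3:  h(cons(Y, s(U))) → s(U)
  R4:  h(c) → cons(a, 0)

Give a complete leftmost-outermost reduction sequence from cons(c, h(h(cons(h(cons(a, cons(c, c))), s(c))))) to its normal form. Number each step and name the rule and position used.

1. cons(c, h(h(cons(h(cons(a, cons(c, c))), s(c)))))  →  cons(c, h(s(c)))   [R3 at 2.1]
2. cons(c, h(s(c)))  →  cons(c, 0)   [R1 at 2]

cons(c, 0)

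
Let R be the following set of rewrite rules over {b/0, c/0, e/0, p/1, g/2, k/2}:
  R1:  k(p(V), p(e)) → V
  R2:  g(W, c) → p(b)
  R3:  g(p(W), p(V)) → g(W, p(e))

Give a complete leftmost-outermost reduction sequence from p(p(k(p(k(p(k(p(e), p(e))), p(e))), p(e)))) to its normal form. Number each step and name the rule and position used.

1. p(p(k(p(k(p(k(p(e), p(e))), p(e))), p(e))))  →  p(p(k(p(k(p(e), p(e))), p(e))))   [R1 at 1.1]
2. p(p(k(p(k(p(e), p(e))), p(e))))  →  p(p(k(p(e), p(e))))   [R1 at 1.1]
3. p(p(k(p(e), p(e))))  →  p(p(e))   [R1 at 1.1]

p(p(e))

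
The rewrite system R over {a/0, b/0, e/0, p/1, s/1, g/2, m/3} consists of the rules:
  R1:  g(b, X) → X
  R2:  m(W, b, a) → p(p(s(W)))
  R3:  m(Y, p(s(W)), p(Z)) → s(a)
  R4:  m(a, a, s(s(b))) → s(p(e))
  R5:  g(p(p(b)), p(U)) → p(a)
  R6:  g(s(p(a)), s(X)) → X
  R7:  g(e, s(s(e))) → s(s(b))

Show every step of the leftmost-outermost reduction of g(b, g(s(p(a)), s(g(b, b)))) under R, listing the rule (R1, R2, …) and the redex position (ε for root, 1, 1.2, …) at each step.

1. g(b, g(s(p(a)), s(g(b, b))))  →  g(s(p(a)), s(g(b, b)))   [R1 at ε]
2. g(s(p(a)), s(g(b, b)))  →  g(b, b)   [R6 at ε]
3. g(b, b)  →  b   [R1 at ε]

b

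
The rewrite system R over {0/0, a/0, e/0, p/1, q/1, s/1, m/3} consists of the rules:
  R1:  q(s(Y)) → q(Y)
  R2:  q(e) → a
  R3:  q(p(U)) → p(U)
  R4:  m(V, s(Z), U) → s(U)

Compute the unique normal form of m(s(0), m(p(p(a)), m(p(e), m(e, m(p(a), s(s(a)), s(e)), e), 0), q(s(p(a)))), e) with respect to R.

1. m(s(0), m(p(p(a)), m(p(e), m(e, m(p(a), s(s(a)), s(e)), e), 0), q(s(p(a)))), e)  →  m(s(0), m(p(p(a)), m(p(e), m(e, s(s(e)), e), 0), q(s(p(a)))), e)   [R4 at 2.2.2.2]
2. m(s(0), m(p(p(a)), m(p(e), m(e, s(s(e)), e), 0), q(s(p(a)))), e)  →  m(s(0), m(p(p(a)), m(p(e), s(e), 0), q(s(p(a)))), e)   [R4 at 2.2.2]
3. m(s(0), m(p(p(a)), m(p(e), s(e), 0), q(s(p(a)))), e)  →  m(s(0), m(p(p(a)), s(0), q(s(p(a)))), e)   [R4 at 2.2]
4. m(s(0), m(p(p(a)), s(0), q(s(p(a)))), e)  →  m(s(0), s(q(s(p(a)))), e)   [R4 at 2]
5. m(s(0), s(q(s(p(a)))), e)  →  s(e)   [R4 at ε]

s(e)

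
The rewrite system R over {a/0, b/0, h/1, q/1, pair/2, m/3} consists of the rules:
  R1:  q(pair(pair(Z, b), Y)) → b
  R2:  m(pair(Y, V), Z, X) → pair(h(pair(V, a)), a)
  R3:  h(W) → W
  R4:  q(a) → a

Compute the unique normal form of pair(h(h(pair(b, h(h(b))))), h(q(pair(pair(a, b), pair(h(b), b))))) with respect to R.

1. pair(h(h(pair(b, h(h(b))))), h(q(pair(pair(a, b), pair(h(b), b)))))  →  pair(h(pair(b, h(h(b)))), h(q(pair(pair(a, b), pair(h(b), b)))))   [R3 at 1]
2. pair(h(pair(b, h(h(b)))), h(q(pair(pair(a, b), pair(h(b), b)))))  →  pair(pair(b, h(h(b))), h(q(pair(pair(a, b), pair(h(b), b)))))   [R3 at 1]
3. pair(pair(b, h(h(b))), h(q(pair(pair(a, b), pair(h(b), b)))))  →  pair(pair(b, h(b)), h(q(pair(pair(a, b), pair(h(b), b)))))   [R3 at 1.2]
4. pair(pair(b, h(b)), h(q(pair(pair(a, b), pair(h(b), b)))))  →  pair(pair(b, b), h(q(pair(pair(a, b), pair(h(b), b)))))   [R3 at 1.2]
5. pair(pair(b, b), h(q(pair(pair(a, b), pair(h(b), b)))))  →  pair(pair(b, b), q(pair(pair(a, b), pair(h(b), b))))   [R3 at 2]
6. pair(pair(b, b), q(pair(pair(a, b), pair(h(b), b))))  →  pair(pair(b, b), b)   [R1 at 2]

pair(pair(b, b), b)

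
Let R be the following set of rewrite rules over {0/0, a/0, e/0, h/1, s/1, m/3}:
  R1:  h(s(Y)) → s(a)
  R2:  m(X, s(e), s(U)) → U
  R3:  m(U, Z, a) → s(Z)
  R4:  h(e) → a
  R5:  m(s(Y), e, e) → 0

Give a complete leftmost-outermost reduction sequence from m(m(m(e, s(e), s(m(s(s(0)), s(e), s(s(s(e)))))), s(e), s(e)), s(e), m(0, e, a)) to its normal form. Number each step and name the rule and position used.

1. m(m(m(e, s(e), s(m(s(s(0)), s(e), s(s(s(e)))))), s(e), s(e)), s(e), m(0, e, a))  →  m(e, s(e), m(0, e, a))   [R2 at 1]
2. m(e, s(e), m(0, e, a))  →  m(e, s(e), s(e))   [R3 at 3]
3. m(e, s(e), s(e))  →  e   [R2 at ε]

e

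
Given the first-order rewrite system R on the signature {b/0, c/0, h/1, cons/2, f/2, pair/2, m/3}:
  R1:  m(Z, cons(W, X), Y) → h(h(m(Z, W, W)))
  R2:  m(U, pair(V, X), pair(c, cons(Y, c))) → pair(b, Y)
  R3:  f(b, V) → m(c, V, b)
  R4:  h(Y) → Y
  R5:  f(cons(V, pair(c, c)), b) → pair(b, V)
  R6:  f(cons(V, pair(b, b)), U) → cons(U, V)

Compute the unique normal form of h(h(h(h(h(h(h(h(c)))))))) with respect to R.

1. h(h(h(h(h(h(h(h(c))))))))  →  h(h(h(h(h(h(h(c)))))))   [R4 at ε]
2. h(h(h(h(h(h(h(c)))))))  →  h(h(h(h(h(h(c))))))   [R4 at ε]
3. h(h(h(h(h(h(c))))))  →  h(h(h(h(h(c)))))   [R4 at ε]
4. h(h(h(h(h(c)))))  →  h(h(h(h(c))))   [R4 at ε]
5. h(h(h(h(c))))  →  h(h(h(c)))   [R4 at ε]
6. h(h(h(c)))  →  h(h(c))   [R4 at ε]
7. h(h(c))  →  h(c)   [R4 at ε]
8. h(c)  →  c   [R4 at ε]

c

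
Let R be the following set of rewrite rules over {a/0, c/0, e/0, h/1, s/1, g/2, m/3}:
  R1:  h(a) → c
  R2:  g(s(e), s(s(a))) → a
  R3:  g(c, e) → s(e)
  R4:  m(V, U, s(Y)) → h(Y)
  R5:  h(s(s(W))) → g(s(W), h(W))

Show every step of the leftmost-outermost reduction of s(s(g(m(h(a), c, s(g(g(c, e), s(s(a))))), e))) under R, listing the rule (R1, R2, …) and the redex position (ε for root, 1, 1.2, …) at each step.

s(s(s(e)))

1. s(s(g(m(h(a), c, s(g(g(c, e), s(s(a))))), e)))  →  s(s(g(h(g(g(c, e), s(s(a)))), e)))   [R4 at 1.1.1]
2. s(s(g(h(g(g(c, e), s(s(a)))), e)))  →  s(s(g(h(g(s(e), s(s(a)))), e)))   [R3 at 1.1.1.1.1]
3. s(s(g(h(g(s(e), s(s(a)))), e)))  →  s(s(g(h(a), e)))   [R2 at 1.1.1.1]
4. s(s(g(h(a), e)))  →  s(s(g(c, e)))   [R1 at 1.1.1]
5. s(s(g(c, e)))  →  s(s(s(e)))   [R3 at 1.1]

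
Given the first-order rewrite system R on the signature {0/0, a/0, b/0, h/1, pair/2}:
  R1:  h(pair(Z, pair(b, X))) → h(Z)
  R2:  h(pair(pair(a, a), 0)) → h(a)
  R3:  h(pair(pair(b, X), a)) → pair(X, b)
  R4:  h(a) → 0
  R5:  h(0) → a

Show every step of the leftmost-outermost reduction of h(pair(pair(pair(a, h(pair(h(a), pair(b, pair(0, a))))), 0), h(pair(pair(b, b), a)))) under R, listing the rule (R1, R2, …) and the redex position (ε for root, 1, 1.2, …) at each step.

1. h(pair(pair(pair(a, h(pair(h(a), pair(b, pair(0, a))))), 0), h(pair(pair(b, b), a))))  →  h(pair(pair(pair(a, h(h(a))), 0), h(pair(pair(b, b), a))))   [R1 at 1.1.1.2]
2. h(pair(pair(pair(a, h(h(a))), 0), h(pair(pair(b, b), a))))  →  h(pair(pair(pair(a, h(0)), 0), h(pair(pair(b, b), a))))   [R4 at 1.1.1.2.1]
3. h(pair(pair(pair(a, h(0)), 0), h(pair(pair(b, b), a))))  →  h(pair(pair(pair(a, a), 0), h(pair(pair(b, b), a))))   [R5 at 1.1.1.2]
4. h(pair(pair(pair(a, a), 0), h(pair(pair(b, b), a))))  →  h(pair(pair(pair(a, a), 0), pair(b, b)))   [R3 at 1.2]
5. h(pair(pair(pair(a, a), 0), pair(b, b)))  →  h(pair(pair(a, a), 0))   [R1 at ε]
6. h(pair(pair(a, a), 0))  →  h(a)   [R2 at ε]
7. h(a)  →  0   [R4 at ε]

0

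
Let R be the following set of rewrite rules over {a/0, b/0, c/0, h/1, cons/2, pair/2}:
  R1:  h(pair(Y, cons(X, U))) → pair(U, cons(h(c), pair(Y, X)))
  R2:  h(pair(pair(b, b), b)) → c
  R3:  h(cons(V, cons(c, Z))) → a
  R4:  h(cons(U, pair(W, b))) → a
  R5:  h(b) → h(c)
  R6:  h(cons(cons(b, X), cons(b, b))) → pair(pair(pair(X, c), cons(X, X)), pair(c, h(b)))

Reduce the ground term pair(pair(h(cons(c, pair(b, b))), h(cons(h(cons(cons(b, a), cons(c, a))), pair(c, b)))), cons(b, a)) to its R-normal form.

1. pair(pair(h(cons(c, pair(b, b))), h(cons(h(cons(cons(b, a), cons(c, a))), pair(c, b)))), cons(b, a))  →  pair(pair(a, h(cons(h(cons(cons(b, a), cons(c, a))), pair(c, b)))), cons(b, a))   [R4 at 1.1]
2. pair(pair(a, h(cons(h(cons(cons(b, a), cons(c, a))), pair(c, b)))), cons(b, a))  →  pair(pair(a, a), cons(b, a))   [R4 at 1.2]

pair(pair(a, a), cons(b, a))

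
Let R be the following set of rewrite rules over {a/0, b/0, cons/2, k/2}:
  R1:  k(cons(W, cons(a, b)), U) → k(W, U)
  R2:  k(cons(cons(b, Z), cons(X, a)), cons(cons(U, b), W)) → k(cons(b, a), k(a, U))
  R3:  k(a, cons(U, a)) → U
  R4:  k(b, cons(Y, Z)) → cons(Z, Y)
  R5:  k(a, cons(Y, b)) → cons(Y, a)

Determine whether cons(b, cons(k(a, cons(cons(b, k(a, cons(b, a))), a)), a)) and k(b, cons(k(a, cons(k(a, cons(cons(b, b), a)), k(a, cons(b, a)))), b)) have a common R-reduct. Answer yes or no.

Reduce t₁ = cons(b, cons(k(a, cons(cons(b, k(a, cons(b, a))), a)), a)):
1. cons(b, cons(k(a, cons(cons(b, k(a, cons(b, a))), a)), a))  →  cons(b, cons(cons(b, k(a, cons(b, a))), a))   [R3 at 2.1]
2. cons(b, cons(cons(b, k(a, cons(b, a))), a))  →  cons(b, cons(cons(b, b), a))   [R3 at 2.1.2]

Reduce t₂ = k(b, cons(k(a, cons(k(a, cons(cons(b, b), a)), k(a, cons(b, a)))), b)):
1. k(b, cons(k(a, cons(k(a, cons(cons(b, b), a)), k(a, cons(b, a)))), b))  →  cons(b, k(a, cons(k(a, cons(cons(b, b), a)), k(a, cons(b, a)))))   [R4 at ε]
2. cons(b, k(a, cons(k(a, cons(cons(b, b), a)), k(a, cons(b, a)))))  →  cons(b, k(a, cons(cons(b, b), k(a, cons(b, a)))))   [R3 at 2.2.1]
3. cons(b, k(a, cons(cons(b, b), k(a, cons(b, a)))))  →  cons(b, k(a, cons(cons(b, b), b)))   [R3 at 2.2.2]
4. cons(b, k(a, cons(cons(b, b), b)))  →  cons(b, cons(cons(b, b), a))   [R5 at 2]

yes — NF(t₁) = cons(b, cons(cons(b, b), a)), NF(t₂) = cons(b, cons(cons(b, b), a))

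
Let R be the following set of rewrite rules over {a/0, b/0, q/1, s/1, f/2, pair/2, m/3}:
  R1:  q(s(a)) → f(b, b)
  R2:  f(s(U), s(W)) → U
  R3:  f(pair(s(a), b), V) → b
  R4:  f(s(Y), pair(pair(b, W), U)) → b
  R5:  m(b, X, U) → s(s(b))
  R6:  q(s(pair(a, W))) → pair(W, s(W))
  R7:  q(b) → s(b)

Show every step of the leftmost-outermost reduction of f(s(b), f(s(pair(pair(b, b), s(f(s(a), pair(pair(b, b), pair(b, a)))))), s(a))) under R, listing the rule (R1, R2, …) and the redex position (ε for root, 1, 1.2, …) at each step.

b

1. f(s(b), f(s(pair(pair(b, b), s(f(s(a), pair(pair(b, b), pair(b, a)))))), s(a)))  →  f(s(b), pair(pair(b, b), s(f(s(a), pair(pair(b, b), pair(b, a))))))   [R2 at 2]
2. f(s(b), pair(pair(b, b), s(f(s(a), pair(pair(b, b), pair(b, a))))))  →  b   [R4 at ε]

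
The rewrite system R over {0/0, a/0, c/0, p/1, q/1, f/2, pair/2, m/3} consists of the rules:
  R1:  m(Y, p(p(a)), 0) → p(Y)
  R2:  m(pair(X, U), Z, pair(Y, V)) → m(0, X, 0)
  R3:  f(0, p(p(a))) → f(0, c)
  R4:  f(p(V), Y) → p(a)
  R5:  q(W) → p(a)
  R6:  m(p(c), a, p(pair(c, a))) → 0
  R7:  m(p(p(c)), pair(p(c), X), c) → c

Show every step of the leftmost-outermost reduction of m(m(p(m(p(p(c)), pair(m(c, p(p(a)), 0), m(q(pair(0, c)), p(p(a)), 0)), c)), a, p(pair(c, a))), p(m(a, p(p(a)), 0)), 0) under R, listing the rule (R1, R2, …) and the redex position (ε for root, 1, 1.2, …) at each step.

1. m(m(p(m(p(p(c)), pair(m(c, p(p(a)), 0), m(q(pair(0, c)), p(p(a)), 0)), c)), a, p(pair(c, a))), p(m(a, p(p(a)), 0)), 0)  →  m(m(p(m(p(p(c)), pair(p(c), m(q(pair(0, c)), p(p(a)), 0)), c)), a, p(pair(c, a))), p(m(a, p(p(a)), 0)), 0)   [R1 at 1.1.1.2.1]
2. m(m(p(m(p(p(c)), pair(p(c), m(q(pair(0, c)), p(p(a)), 0)), c)), a, p(pair(c, a))), p(m(a, p(p(a)), 0)), 0)  →  m(m(p(c), a, p(pair(c, a))), p(m(a, p(p(a)), 0)), 0)   [R7 at 1.1.1]
3. m(m(p(c), a, p(pair(c, a))), p(m(a, p(p(a)), 0)), 0)  →  m(0, p(m(a, p(p(a)), 0)), 0)   [R6 at 1]
4. m(0, p(m(a, p(p(a)), 0)), 0)  →  m(0, p(p(a)), 0)   [R1 at 2.1]
5. m(0, p(p(a)), 0)  →  p(0)   [R1 at ε]

p(0)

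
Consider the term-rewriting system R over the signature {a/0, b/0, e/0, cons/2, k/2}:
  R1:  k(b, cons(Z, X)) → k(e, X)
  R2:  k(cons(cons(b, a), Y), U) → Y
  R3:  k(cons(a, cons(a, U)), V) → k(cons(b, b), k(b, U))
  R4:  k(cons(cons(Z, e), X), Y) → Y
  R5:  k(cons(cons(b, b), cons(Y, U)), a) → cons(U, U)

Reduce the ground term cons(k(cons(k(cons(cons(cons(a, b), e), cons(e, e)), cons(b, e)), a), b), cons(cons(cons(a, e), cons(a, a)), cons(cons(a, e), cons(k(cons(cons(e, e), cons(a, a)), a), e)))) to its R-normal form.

cons(b, cons(cons(cons(a, e), cons(a, a)), cons(cons(a, e), cons(a, e))))

1. cons(k(cons(k(cons(cons(cons(a, b), e), cons(e, e)), cons(b, e)), a), b), cons(cons(cons(a, e), cons(a, a)), cons(cons(a, e), cons(k(cons(cons(e, e), cons(a, a)), a), e))))  →  cons(k(cons(cons(b, e), a), b), cons(cons(cons(a, e), cons(a, a)), cons(cons(a, e), cons(k(cons(cons(e, e), cons(a, a)), a), e))))   [R4 at 1.1.1]
2. cons(k(cons(cons(b, e), a), b), cons(cons(cons(a, e), cons(a, a)), cons(cons(a, e), cons(k(cons(cons(e, e), cons(a, a)), a), e))))  →  cons(b, cons(cons(cons(a, e), cons(a, a)), cons(cons(a, e), cons(k(cons(cons(e, e), cons(a, a)), a), e))))   [R4 at 1]
3. cons(b, cons(cons(cons(a, e), cons(a, a)), cons(cons(a, e), cons(k(cons(cons(e, e), cons(a, a)), a), e))))  →  cons(b, cons(cons(cons(a, e), cons(a, a)), cons(cons(a, e), cons(a, e))))   [R4 at 2.2.2.1]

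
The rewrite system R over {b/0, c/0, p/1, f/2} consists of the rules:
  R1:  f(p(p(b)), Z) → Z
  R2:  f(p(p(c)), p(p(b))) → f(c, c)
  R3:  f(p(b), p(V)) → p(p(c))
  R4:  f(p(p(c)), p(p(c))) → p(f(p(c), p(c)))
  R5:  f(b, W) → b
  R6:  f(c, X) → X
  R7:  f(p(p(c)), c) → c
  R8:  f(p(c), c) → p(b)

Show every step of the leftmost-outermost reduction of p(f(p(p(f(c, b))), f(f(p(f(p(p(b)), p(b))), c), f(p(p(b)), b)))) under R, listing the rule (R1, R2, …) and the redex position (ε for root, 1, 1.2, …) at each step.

p(b)

1. p(f(p(p(f(c, b))), f(f(p(f(p(p(b)), p(b))), c), f(p(p(b)), b))))  →  p(f(p(p(b)), f(f(p(f(p(p(b)), p(b))), c), f(p(p(b)), b))))   [R6 at 1.1.1.1]
2. p(f(p(p(b)), f(f(p(f(p(p(b)), p(b))), c), f(p(p(b)), b))))  →  p(f(f(p(f(p(p(b)), p(b))), c), f(p(p(b)), b)))   [R1 at 1]
3. p(f(f(p(f(p(p(b)), p(b))), c), f(p(p(b)), b)))  →  p(f(f(p(p(b)), c), f(p(p(b)), b)))   [R1 at 1.1.1.1]
4. p(f(f(p(p(b)), c), f(p(p(b)), b)))  →  p(f(c, f(p(p(b)), b)))   [R1 at 1.1]
5. p(f(c, f(p(p(b)), b)))  →  p(f(p(p(b)), b))   [R6 at 1]
6. p(f(p(p(b)), b))  →  p(b)   [R1 at 1]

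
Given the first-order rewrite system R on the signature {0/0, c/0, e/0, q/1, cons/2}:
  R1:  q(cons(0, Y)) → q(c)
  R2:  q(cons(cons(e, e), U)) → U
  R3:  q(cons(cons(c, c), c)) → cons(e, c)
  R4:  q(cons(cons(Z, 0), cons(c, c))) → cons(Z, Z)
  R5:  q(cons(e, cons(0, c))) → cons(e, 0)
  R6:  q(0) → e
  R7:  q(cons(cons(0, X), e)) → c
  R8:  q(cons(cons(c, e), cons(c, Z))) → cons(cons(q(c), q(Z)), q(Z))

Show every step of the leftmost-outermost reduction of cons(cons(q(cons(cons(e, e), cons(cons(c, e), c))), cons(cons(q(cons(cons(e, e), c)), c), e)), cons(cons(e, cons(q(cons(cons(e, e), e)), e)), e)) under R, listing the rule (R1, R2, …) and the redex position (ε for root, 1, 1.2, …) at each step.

cons(cons(cons(cons(c, e), c), cons(cons(c, c), e)), cons(cons(e, cons(e, e)), e))

1. cons(cons(q(cons(cons(e, e), cons(cons(c, e), c))), cons(cons(q(cons(cons(e, e), c)), c), e)), cons(cons(e, cons(q(cons(cons(e, e), e)), e)), e))  →  cons(cons(cons(cons(c, e), c), cons(cons(q(cons(cons(e, e), c)), c), e)), cons(cons(e, cons(q(cons(cons(e, e), e)), e)), e))   [R2 at 1.1]
2. cons(cons(cons(cons(c, e), c), cons(cons(q(cons(cons(e, e), c)), c), e)), cons(cons(e, cons(q(cons(cons(e, e), e)), e)), e))  →  cons(cons(cons(cons(c, e), c), cons(cons(c, c), e)), cons(cons(e, cons(q(cons(cons(e, e), e)), e)), e))   [R2 at 1.2.1.1]
3. cons(cons(cons(cons(c, e), c), cons(cons(c, c), e)), cons(cons(e, cons(q(cons(cons(e, e), e)), e)), e))  →  cons(cons(cons(cons(c, e), c), cons(cons(c, c), e)), cons(cons(e, cons(e, e)), e))   [R2 at 2.1.2.1]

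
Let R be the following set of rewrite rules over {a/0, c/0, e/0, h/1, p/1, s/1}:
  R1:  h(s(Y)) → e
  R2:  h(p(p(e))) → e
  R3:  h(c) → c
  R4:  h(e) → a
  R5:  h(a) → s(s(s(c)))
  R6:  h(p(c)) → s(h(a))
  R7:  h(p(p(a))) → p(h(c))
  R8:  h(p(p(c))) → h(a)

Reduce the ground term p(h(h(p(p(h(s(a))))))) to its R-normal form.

p(a)

1. p(h(h(p(p(h(s(a)))))))  →  p(h(h(p(p(e)))))   [R1 at 1.1.1.1.1]
2. p(h(h(p(p(e)))))  →  p(h(e))   [R2 at 1.1]
3. p(h(e))  →  p(a)   [R4 at 1]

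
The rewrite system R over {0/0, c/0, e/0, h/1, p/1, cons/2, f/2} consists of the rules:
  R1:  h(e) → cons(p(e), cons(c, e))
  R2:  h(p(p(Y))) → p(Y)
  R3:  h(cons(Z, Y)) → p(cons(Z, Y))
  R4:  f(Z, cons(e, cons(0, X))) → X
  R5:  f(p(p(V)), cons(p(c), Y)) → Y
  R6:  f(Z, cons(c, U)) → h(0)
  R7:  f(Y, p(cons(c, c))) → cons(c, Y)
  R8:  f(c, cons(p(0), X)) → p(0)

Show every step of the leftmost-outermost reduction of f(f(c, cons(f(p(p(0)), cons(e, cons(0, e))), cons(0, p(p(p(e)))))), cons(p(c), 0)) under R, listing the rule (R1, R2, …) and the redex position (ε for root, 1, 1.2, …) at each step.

0

1. f(f(c, cons(f(p(p(0)), cons(e, cons(0, e))), cons(0, p(p(p(e)))))), cons(p(c), 0))  →  f(f(c, cons(e, cons(0, p(p(p(e)))))), cons(p(c), 0))   [R4 at 1.2.1]
2. f(f(c, cons(e, cons(0, p(p(p(e)))))), cons(p(c), 0))  →  f(p(p(p(e))), cons(p(c), 0))   [R4 at 1]
3. f(p(p(p(e))), cons(p(c), 0))  →  0   [R5 at ε]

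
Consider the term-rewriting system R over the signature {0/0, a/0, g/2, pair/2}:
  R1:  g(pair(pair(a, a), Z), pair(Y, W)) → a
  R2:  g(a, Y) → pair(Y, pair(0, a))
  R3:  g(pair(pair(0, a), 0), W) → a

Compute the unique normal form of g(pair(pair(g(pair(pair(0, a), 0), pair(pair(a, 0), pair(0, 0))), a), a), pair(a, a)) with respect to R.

a

1. g(pair(pair(g(pair(pair(0, a), 0), pair(pair(a, 0), pair(0, 0))), a), a), pair(a, a))  →  g(pair(pair(a, a), a), pair(a, a))   [R3 at 1.1.1]
2. g(pair(pair(a, a), a), pair(a, a))  →  a   [R1 at ε]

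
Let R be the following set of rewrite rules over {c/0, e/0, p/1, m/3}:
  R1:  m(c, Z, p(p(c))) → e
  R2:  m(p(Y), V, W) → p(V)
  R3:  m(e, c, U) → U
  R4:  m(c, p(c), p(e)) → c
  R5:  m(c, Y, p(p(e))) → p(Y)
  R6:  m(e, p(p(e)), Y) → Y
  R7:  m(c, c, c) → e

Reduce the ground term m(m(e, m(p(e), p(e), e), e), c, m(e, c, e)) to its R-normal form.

e

1. m(m(e, m(p(e), p(e), e), e), c, m(e, c, e))  →  m(m(e, p(p(e)), e), c, m(e, c, e))   [R2 at 1.2]
2. m(m(e, p(p(e)), e), c, m(e, c, e))  →  m(e, c, m(e, c, e))   [R6 at 1]
3. m(e, c, m(e, c, e))  →  m(e, c, e)   [R3 at ε]
4. m(e, c, e)  →  e   [R3 at ε]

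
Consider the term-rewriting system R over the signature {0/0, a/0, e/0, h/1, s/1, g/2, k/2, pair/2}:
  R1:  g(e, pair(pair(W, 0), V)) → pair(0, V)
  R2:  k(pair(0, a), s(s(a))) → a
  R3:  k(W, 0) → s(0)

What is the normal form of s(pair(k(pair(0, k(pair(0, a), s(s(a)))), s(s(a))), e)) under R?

1. s(pair(k(pair(0, k(pair(0, a), s(s(a)))), s(s(a))), e))  →  s(pair(k(pair(0, a), s(s(a))), e))   [R2 at 1.1.1.2]
2. s(pair(k(pair(0, a), s(s(a))), e))  →  s(pair(a, e))   [R2 at 1.1]

s(pair(a, e))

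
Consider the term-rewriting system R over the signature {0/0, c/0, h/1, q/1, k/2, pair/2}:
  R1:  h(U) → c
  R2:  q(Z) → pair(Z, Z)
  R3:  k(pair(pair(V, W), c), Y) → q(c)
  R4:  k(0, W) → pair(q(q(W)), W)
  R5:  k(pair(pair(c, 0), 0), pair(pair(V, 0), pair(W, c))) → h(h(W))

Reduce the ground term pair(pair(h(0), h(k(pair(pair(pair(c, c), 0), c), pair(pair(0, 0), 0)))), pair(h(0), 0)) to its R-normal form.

1. pair(pair(h(0), h(k(pair(pair(pair(c, c), 0), c), pair(pair(0, 0), 0)))), pair(h(0), 0))  →  pair(pair(c, h(k(pair(pair(pair(c, c), 0), c), pair(pair(0, 0), 0)))), pair(h(0), 0))   [R1 at 1.1]
2. pair(pair(c, h(k(pair(pair(pair(c, c), 0), c), pair(pair(0, 0), 0)))), pair(h(0), 0))  →  pair(pair(c, c), pair(h(0), 0))   [R1 at 1.2]
3. pair(pair(c, c), pair(h(0), 0))  →  pair(pair(c, c), pair(c, 0))   [R1 at 2.1]

pair(pair(c, c), pair(c, 0))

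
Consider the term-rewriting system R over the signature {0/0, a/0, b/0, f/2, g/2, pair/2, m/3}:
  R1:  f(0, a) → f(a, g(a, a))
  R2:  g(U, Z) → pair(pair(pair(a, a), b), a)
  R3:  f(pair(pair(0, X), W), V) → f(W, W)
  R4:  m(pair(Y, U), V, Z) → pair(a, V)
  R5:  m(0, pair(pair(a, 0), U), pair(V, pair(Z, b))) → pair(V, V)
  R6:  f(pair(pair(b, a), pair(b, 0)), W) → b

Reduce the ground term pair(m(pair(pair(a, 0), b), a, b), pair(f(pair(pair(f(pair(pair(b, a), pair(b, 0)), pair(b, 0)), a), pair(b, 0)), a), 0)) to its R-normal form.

pair(pair(a, a), pair(b, 0))

1. pair(m(pair(pair(a, 0), b), a, b), pair(f(pair(pair(f(pair(pair(b, a), pair(b, 0)), pair(b, 0)), a), pair(b, 0)), a), 0))  →  pair(pair(a, a), pair(f(pair(pair(f(pair(pair(b, a), pair(b, 0)), pair(b, 0)), a), pair(b, 0)), a), 0))   [R4 at 1]
2. pair(pair(a, a), pair(f(pair(pair(f(pair(pair(b, a), pair(b, 0)), pair(b, 0)), a), pair(b, 0)), a), 0))  →  pair(pair(a, a), pair(f(pair(pair(b, a), pair(b, 0)), a), 0))   [R6 at 2.1.1.1.1]
3. pair(pair(a, a), pair(f(pair(pair(b, a), pair(b, 0)), a), 0))  →  pair(pair(a, a), pair(b, 0))   [R6 at 2.1]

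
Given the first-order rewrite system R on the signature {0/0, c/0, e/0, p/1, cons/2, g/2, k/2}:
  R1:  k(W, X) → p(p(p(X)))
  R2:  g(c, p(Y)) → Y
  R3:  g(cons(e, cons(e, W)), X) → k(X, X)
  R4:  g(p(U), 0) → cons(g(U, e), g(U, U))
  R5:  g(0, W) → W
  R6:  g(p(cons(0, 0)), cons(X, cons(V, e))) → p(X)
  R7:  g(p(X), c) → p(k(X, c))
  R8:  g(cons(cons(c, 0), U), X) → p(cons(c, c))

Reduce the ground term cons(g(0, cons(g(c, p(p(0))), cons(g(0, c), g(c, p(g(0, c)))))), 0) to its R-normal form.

cons(cons(p(0), cons(c, c)), 0)

1. cons(g(0, cons(g(c, p(p(0))), cons(g(0, c), g(c, p(g(0, c)))))), 0)  →  cons(cons(g(c, p(p(0))), cons(g(0, c), g(c, p(g(0, c))))), 0)   [R5 at 1]
2. cons(cons(g(c, p(p(0))), cons(g(0, c), g(c, p(g(0, c))))), 0)  →  cons(cons(p(0), cons(g(0, c), g(c, p(g(0, c))))), 0)   [R2 at 1.1]
3. cons(cons(p(0), cons(g(0, c), g(c, p(g(0, c))))), 0)  →  cons(cons(p(0), cons(c, g(c, p(g(0, c))))), 0)   [R5 at 1.2.1]
4. cons(cons(p(0), cons(c, g(c, p(g(0, c))))), 0)  →  cons(cons(p(0), cons(c, g(0, c))), 0)   [R2 at 1.2.2]
5. cons(cons(p(0), cons(c, g(0, c))), 0)  →  cons(cons(p(0), cons(c, c)), 0)   [R5 at 1.2.2]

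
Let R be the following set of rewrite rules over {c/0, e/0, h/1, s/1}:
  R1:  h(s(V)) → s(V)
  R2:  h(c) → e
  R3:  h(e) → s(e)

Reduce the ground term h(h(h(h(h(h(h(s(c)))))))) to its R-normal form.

s(c)

1. h(h(h(h(h(h(h(s(c))))))))  →  h(h(h(h(h(h(s(c)))))))   [R1 at 1.1.1.1.1.1]
2. h(h(h(h(h(h(s(c)))))))  →  h(h(h(h(h(s(c))))))   [R1 at 1.1.1.1.1]
3. h(h(h(h(h(s(c))))))  →  h(h(h(h(s(c)))))   [R1 at 1.1.1.1]
4. h(h(h(h(s(c)))))  →  h(h(h(s(c))))   [R1 at 1.1.1]
5. h(h(h(s(c))))  →  h(h(s(c)))   [R1 at 1.1]
6. h(h(s(c)))  →  h(s(c))   [R1 at 1]
7. h(s(c))  →  s(c)   [R1 at ε]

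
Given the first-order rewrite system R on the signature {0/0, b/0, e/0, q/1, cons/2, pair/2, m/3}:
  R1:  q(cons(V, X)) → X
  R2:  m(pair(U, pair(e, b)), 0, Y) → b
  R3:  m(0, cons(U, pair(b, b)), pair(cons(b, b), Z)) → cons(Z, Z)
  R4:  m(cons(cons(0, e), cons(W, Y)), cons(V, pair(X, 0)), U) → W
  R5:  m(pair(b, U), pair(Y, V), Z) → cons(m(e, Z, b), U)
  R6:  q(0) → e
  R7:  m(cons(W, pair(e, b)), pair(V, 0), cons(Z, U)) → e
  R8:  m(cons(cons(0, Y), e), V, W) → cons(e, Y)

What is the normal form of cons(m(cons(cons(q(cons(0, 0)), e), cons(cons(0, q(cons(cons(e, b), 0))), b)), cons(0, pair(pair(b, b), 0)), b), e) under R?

1. cons(m(cons(cons(q(cons(0, 0)), e), cons(cons(0, q(cons(cons(e, b), 0))), b)), cons(0, pair(pair(b, b), 0)), b), e)  →  cons(m(cons(cons(0, e), cons(cons(0, q(cons(cons(e, b), 0))), b)), cons(0, pair(pair(b, b), 0)), b), e)   [R1 at 1.1.1.1]
2. cons(m(cons(cons(0, e), cons(cons(0, q(cons(cons(e, b), 0))), b)), cons(0, pair(pair(b, b), 0)), b), e)  →  cons(cons(0, q(cons(cons(e, b), 0))), e)   [R4 at 1]
3. cons(cons(0, q(cons(cons(e, b), 0))), e)  →  cons(cons(0, 0), e)   [R1 at 1.2]

cons(cons(0, 0), e)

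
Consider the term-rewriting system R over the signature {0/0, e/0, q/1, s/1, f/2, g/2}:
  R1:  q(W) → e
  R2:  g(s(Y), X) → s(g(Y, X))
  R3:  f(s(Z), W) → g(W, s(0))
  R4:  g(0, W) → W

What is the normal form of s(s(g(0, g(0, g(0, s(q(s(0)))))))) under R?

s(s(s(e)))

1. s(s(g(0, g(0, g(0, s(q(s(0))))))))  →  s(s(g(0, g(0, s(q(s(0)))))))   [R4 at 1.1]
2. s(s(g(0, g(0, s(q(s(0)))))))  →  s(s(g(0, s(q(s(0))))))   [R4 at 1.1]
3. s(s(g(0, s(q(s(0))))))  →  s(s(s(q(s(0)))))   [R4 at 1.1]
4. s(s(s(q(s(0)))))  →  s(s(s(e)))   [R1 at 1.1.1]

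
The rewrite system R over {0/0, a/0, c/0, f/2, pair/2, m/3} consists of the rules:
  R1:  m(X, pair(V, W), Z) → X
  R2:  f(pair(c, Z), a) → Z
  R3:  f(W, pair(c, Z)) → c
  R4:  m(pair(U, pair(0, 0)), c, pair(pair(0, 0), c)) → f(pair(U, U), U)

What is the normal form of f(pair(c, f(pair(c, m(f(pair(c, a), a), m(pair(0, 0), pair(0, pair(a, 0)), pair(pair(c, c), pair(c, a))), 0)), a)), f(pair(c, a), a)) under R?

1. f(pair(c, f(pair(c, m(f(pair(c, a), a), m(pair(0, 0), pair(0, pair(a, 0)), pair(pair(c, c), pair(c, a))), 0)), a)), f(pair(c, a), a))  →  f(pair(c, m(f(pair(c, a), a), m(pair(0, 0), pair(0, pair(a, 0)), pair(pair(c, c), pair(c, a))), 0)), f(pair(c, a), a))   [R2 at 1.2]
2. f(pair(c, m(f(pair(c, a), a), m(pair(0, 0), pair(0, pair(a, 0)), pair(pair(c, c), pair(c, a))), 0)), f(pair(c, a), a))  →  f(pair(c, m(a, m(pair(0, 0), pair(0, pair(a, 0)), pair(pair(c, c), pair(c, a))), 0)), f(pair(c, a), a))   [R2 at 1.2.1]
3. f(pair(c, m(a, m(pair(0, 0), pair(0, pair(a, 0)), pair(pair(c, c), pair(c, a))), 0)), f(pair(c, a), a))  →  f(pair(c, m(a, pair(0, 0), 0)), f(pair(c, a), a))   [R1 at 1.2.2]
4. f(pair(c, m(a, pair(0, 0), 0)), f(pair(c, a), a))  →  f(pair(c, a), f(pair(c, a), a))   [R1 at 1.2]
5. f(pair(c, a), f(pair(c, a), a))  →  f(pair(c, a), a)   [R2 at 2]
6. f(pair(c, a), a)  →  a   [R2 at ε]

a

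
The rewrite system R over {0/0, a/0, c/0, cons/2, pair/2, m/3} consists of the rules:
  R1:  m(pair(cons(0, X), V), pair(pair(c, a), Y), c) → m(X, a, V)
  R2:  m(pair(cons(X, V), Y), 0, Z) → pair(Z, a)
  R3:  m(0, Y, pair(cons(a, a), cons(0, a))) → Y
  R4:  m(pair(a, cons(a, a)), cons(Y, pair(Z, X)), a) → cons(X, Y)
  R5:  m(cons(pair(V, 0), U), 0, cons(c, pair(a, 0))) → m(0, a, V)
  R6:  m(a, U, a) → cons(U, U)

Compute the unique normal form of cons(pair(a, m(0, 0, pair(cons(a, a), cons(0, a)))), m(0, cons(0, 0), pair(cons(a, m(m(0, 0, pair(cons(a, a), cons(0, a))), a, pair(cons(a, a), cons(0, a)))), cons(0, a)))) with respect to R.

1. cons(pair(a, m(0, 0, pair(cons(a, a), cons(0, a)))), m(0, cons(0, 0), pair(cons(a, m(m(0, 0, pair(cons(a, a), cons(0, a))), a, pair(cons(a, a), cons(0, a)))), cons(0, a))))  →  cons(pair(a, 0), m(0, cons(0, 0), pair(cons(a, m(m(0, 0, pair(cons(a, a), cons(0, a))), a, pair(cons(a, a), cons(0, a)))), cons(0, a))))   [R3 at 1.2]
2. cons(pair(a, 0), m(0, cons(0, 0), pair(cons(a, m(m(0, 0, pair(cons(a, a), cons(0, a))), a, pair(cons(a, a), cons(0, a)))), cons(0, a))))  →  cons(pair(a, 0), m(0, cons(0, 0), pair(cons(a, m(0, a, pair(cons(a, a), cons(0, a)))), cons(0, a))))   [R3 at 2.3.1.2.1]
3. cons(pair(a, 0), m(0, cons(0, 0), pair(cons(a, m(0, a, pair(cons(a, a), cons(0, a)))), cons(0, a))))  →  cons(pair(a, 0), m(0, cons(0, 0), pair(cons(a, a), cons(0, a))))   [R3 at 2.3.1.2]
4. cons(pair(a, 0), m(0, cons(0, 0), pair(cons(a, a), cons(0, a))))  →  cons(pair(a, 0), cons(0, 0))   [R3 at 2]

cons(pair(a, 0), cons(0, 0))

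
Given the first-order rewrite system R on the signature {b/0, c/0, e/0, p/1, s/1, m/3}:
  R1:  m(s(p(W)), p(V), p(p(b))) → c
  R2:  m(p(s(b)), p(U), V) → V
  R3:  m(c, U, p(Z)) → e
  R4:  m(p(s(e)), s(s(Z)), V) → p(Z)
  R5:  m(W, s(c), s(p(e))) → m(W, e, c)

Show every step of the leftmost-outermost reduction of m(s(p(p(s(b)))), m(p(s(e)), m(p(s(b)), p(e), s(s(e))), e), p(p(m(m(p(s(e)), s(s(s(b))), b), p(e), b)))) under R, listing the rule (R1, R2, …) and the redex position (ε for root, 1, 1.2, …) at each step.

1. m(s(p(p(s(b)))), m(p(s(e)), m(p(s(b)), p(e), s(s(e))), e), p(p(m(m(p(s(e)), s(s(s(b))), b), p(e), b))))  →  m(s(p(p(s(b)))), m(p(s(e)), s(s(e)), e), p(p(m(m(p(s(e)), s(s(s(b))), b), p(e), b))))   [R2 at 2.2]
2. m(s(p(p(s(b)))), m(p(s(e)), s(s(e)), e), p(p(m(m(p(s(e)), s(s(s(b))), b), p(e), b))))  →  m(s(p(p(s(b)))), p(e), p(p(m(m(p(s(e)), s(s(s(b))), b), p(e), b))))   [R4 at 2]
3. m(s(p(p(s(b)))), p(e), p(p(m(m(p(s(e)), s(s(s(b))), b), p(e), b))))  →  m(s(p(p(s(b)))), p(e), p(p(m(p(s(b)), p(e), b))))   [R4 at 3.1.1.1]
4. m(s(p(p(s(b)))), p(e), p(p(m(p(s(b)), p(e), b))))  →  m(s(p(p(s(b)))), p(e), p(p(b)))   [R2 at 3.1.1]
5. m(s(p(p(s(b)))), p(e), p(p(b)))  →  c   [R1 at ε]

c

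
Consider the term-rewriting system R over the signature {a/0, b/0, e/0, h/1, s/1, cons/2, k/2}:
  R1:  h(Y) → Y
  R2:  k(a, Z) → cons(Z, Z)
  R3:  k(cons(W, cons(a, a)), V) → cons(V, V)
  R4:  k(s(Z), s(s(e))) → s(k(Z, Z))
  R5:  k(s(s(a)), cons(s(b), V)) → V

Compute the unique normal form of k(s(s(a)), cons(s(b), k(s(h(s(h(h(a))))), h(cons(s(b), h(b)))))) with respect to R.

1. k(s(s(a)), cons(s(b), k(s(h(s(h(h(a))))), h(cons(s(b), h(b))))))  →  k(s(h(s(h(h(a))))), h(cons(s(b), h(b))))   [R5 at ε]
2. k(s(h(s(h(h(a))))), h(cons(s(b), h(b))))  →  k(s(s(h(h(a)))), h(cons(s(b), h(b))))   [R1 at 1.1]
3. k(s(s(h(h(a)))), h(cons(s(b), h(b))))  →  k(s(s(h(a))), h(cons(s(b), h(b))))   [R1 at 1.1.1]
4. k(s(s(h(a))), h(cons(s(b), h(b))))  →  k(s(s(a)), h(cons(s(b), h(b))))   [R1 at 1.1.1]
5. k(s(s(a)), h(cons(s(b), h(b))))  →  k(s(s(a)), cons(s(b), h(b)))   [R1 at 2]
6. k(s(s(a)), cons(s(b), h(b)))  →  h(b)   [R5 at ε]
7. h(b)  →  b   [R1 at ε]

b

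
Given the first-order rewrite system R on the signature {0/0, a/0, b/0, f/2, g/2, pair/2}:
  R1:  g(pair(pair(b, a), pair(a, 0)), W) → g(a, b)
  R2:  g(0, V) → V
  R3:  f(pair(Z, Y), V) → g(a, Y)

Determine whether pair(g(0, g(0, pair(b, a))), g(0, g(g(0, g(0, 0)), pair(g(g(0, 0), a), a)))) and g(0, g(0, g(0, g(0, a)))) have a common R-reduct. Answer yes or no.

no — NF(t₁) = pair(pair(b, a), pair(a, a)), NF(t₂) = a

Reduce t₁ = pair(g(0, g(0, pair(b, a))), g(0, g(g(0, g(0, 0)), pair(g(g(0, 0), a), a)))):
1. pair(g(0, g(0, pair(b, a))), g(0, g(g(0, g(0, 0)), pair(g(g(0, 0), a), a))))  →  pair(g(0, pair(b, a)), g(0, g(g(0, g(0, 0)), pair(g(g(0, 0), a), a))))   [R2 at 1]
2. pair(g(0, pair(b, a)), g(0, g(g(0, g(0, 0)), pair(g(g(0, 0), a), a))))  →  pair(pair(b, a), g(0, g(g(0, g(0, 0)), pair(g(g(0, 0), a), a))))   [R2 at 1]
3. pair(pair(b, a), g(0, g(g(0, g(0, 0)), pair(g(g(0, 0), a), a))))  →  pair(pair(b, a), g(g(0, g(0, 0)), pair(g(g(0, 0), a), a)))   [R2 at 2]
4. pair(pair(b, a), g(g(0, g(0, 0)), pair(g(g(0, 0), a), a)))  →  pair(pair(b, a), g(g(0, 0), pair(g(g(0, 0), a), a)))   [R2 at 2.1]
5. pair(pair(b, a), g(g(0, 0), pair(g(g(0, 0), a), a)))  →  pair(pair(b, a), g(0, pair(g(g(0, 0), a), a)))   [R2 at 2.1]
6. pair(pair(b, a), g(0, pair(g(g(0, 0), a), a)))  →  pair(pair(b, a), pair(g(g(0, 0), a), a))   [R2 at 2]
7. pair(pair(b, a), pair(g(g(0, 0), a), a))  →  pair(pair(b, a), pair(g(0, a), a))   [R2 at 2.1.1]
8. pair(pair(b, a), pair(g(0, a), a))  →  pair(pair(b, a), pair(a, a))   [R2 at 2.1]

Reduce t₂ = g(0, g(0, g(0, g(0, a)))):
1. g(0, g(0, g(0, g(0, a))))  →  g(0, g(0, g(0, a)))   [R2 at ε]
2. g(0, g(0, g(0, a)))  →  g(0, g(0, a))   [R2 at ε]
3. g(0, g(0, a))  →  g(0, a)   [R2 at ε]
4. g(0, a)  →  a   [R2 at ε]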